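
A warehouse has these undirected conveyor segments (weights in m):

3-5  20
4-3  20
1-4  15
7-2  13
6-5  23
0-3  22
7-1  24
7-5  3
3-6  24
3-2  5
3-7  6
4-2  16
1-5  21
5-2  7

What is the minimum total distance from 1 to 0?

52 m

Running Dijkstra from 1:
1: 0
4: 15  (via 1)
5: 21  (via 1)
7: 24  (via 1)
2: 28  (via 5)
3: 30  (via 7)
6: 44  (via 5)
0: 52  (via 3)
Shortest route: 1 → 7 → 3 → 0 = 52 m.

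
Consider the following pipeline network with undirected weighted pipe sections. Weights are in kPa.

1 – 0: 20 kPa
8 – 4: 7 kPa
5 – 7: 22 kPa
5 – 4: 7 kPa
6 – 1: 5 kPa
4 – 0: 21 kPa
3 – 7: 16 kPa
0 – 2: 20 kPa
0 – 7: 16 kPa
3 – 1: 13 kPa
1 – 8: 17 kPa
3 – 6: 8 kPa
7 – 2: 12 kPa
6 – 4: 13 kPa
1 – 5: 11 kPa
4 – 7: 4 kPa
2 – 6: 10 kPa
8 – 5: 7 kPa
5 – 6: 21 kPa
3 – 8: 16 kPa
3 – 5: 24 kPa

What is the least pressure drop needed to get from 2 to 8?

Running Dijkstra from 2:
2: 0
6: 10  (via 2)
7: 12  (via 2)
1: 15  (via 6)
4: 16  (via 7)
3: 18  (via 6)
0: 20  (via 2)
5: 23  (via 4)
8: 23  (via 4)
Shortest route: 2–7–4–8 = 23 kPa.

23 kPa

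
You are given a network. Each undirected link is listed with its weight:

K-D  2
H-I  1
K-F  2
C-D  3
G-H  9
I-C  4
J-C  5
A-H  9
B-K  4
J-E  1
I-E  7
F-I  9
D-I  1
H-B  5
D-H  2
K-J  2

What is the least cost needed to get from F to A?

Enumerating some paths:
F → K → D → H → A: 2+2+2+9 = 15
F → I → H → A: 9+1+9 = 19
The minimum is 15 via F → K → D → H → A.

15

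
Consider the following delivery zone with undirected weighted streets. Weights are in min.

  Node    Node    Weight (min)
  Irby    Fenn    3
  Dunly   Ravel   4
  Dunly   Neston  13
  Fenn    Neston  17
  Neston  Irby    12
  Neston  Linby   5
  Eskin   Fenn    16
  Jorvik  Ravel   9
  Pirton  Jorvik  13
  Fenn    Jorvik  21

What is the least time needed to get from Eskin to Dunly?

44 min

Compare a few routes:
Eskin - Fenn - Jorvik - Ravel - Dunly: 16+21+9+4 = 50
Eskin - Fenn - Irby - Neston - Dunly: 16+3+12+13 = 44
Eskin - Fenn - Neston - Dunly: 16+17+13 = 46
Cheapest is Eskin - Fenn - Irby - Neston - Dunly at 44 min.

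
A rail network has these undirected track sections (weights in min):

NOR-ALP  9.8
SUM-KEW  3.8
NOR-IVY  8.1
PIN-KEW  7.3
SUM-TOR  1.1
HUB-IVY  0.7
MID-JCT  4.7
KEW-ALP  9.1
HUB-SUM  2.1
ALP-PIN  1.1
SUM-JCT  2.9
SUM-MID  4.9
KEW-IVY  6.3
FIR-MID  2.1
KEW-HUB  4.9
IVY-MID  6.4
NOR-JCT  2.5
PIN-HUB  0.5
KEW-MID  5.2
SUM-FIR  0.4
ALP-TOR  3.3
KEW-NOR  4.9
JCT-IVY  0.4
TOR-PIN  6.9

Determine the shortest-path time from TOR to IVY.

Candidate routes:
TOR → SUM → HUB → IVY: 1.1+2.1+0.7 = 3.9
TOR → ALP → PIN → HUB → IVY: 3.3+1.1+0.5+0.7 = 5.6
TOR → SUM → JCT → IVY: 1.1+2.9+0.4 = 4.4
TOR → PIN → HUB → IVY: 6.9+0.5+0.7 = 8.1
Cheapest is TOR → SUM → HUB → IVY at 3.9 min.

3.9 min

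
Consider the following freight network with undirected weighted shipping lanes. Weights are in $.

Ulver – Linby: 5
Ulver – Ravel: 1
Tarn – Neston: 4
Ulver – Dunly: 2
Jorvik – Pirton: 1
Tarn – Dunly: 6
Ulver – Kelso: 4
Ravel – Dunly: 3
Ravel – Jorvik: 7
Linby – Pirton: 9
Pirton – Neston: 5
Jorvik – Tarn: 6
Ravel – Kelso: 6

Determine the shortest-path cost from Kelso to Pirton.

Candidate routes:
Kelso–Ulver–Ravel–Jorvik–Pirton: 4+1+7+1 = 13
Kelso–Ulver–Dunly–Ravel–Jorvik–Pirton: 4+2+3+7+1 = 17
Kelso–Ravel–Jorvik–Pirton: 6+7+1 = 14
Kelso–Ulver–Linby–Pirton: 4+5+9 = 18
The minimum is $13 via Kelso–Ulver–Ravel–Jorvik–Pirton.

$13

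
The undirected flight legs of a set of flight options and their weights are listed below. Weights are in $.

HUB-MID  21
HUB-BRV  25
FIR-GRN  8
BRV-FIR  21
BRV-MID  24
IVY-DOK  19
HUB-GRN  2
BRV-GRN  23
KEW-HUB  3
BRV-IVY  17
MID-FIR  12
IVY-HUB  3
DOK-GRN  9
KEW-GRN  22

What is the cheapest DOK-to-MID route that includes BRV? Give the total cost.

Shortest DOK→BRV: DOK → GRN → HUB → IVY → BRV = 31
Best BRV to MID: BRV → MID costing 24
Total via BRV: 31 + 24 = $55.

$55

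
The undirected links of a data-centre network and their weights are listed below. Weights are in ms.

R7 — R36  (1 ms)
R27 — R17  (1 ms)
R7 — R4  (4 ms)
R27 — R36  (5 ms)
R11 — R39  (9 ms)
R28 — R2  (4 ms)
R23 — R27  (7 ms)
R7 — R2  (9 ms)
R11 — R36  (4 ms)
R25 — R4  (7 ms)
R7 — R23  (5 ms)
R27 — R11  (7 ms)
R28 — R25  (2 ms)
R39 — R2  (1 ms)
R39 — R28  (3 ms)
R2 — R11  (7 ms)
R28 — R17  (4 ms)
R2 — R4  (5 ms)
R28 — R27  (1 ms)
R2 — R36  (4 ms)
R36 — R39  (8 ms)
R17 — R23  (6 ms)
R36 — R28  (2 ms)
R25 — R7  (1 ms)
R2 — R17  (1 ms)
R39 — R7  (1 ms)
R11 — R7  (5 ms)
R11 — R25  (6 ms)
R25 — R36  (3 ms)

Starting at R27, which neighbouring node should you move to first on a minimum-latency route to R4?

Compare a few routes:
R27 - R17 - R2 - R39 - R7 - R4: 1+1+1+1+4 = 8
R27 - R28 - R36 - R7 - R4: 1+2+1+4 = 8
R27 - R17 - R2 - R4: 1+1+5 = 7
R27 - R28 - R25 - R7 - R4: 1+2+1+4 = 8
The minimum is 7 ms via R27 - R17 - R2 - R4.
So from R27 the first move is to R17.

R17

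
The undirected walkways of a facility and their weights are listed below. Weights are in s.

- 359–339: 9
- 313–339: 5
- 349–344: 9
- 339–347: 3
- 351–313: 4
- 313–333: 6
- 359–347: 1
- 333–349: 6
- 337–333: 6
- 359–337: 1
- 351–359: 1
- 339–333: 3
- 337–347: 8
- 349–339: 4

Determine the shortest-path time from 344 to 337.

Shortest distances from 344:
344: 0
349: 9  (via 344)
339: 13  (via 349)
333: 15  (via 349)
347: 16  (via 339)
359: 17  (via 347)
313: 18  (via 339)
337: 18  (via 359)
Shortest route: 344–349–339–347–359–337 = 18 s.

18 s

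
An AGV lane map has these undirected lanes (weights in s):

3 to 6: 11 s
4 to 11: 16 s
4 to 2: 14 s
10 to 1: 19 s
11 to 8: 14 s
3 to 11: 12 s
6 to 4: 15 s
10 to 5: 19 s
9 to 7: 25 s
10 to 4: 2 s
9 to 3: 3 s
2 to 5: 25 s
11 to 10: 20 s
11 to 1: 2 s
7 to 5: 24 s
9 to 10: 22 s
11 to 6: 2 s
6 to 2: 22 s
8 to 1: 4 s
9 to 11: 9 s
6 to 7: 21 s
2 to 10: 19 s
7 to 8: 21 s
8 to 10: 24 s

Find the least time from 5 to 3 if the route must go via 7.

52 s

Shortest 5→7: 5–7 = 24
Best 7 to 3: 7–9–3 costing 28
Total via 7: 24 + 28 = 52 s.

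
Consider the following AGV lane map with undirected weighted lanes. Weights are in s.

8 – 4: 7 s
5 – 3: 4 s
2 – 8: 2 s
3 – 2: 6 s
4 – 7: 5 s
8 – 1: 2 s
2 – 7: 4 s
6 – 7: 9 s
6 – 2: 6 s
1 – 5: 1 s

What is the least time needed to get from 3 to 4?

Compare a few routes:
3 - 5 - 1 - 8 - 4: 4+1+2+7 = 14
3 - 5 - 1 - 8 - 2 - 7 - 4: 4+1+2+2+4+5 = 18
3 - 2 - 8 - 4: 6+2+7 = 15
3 - 2 - 7 - 4: 6+4+5 = 15
The minimum is 14 s via 3 - 5 - 1 - 8 - 4.

14 s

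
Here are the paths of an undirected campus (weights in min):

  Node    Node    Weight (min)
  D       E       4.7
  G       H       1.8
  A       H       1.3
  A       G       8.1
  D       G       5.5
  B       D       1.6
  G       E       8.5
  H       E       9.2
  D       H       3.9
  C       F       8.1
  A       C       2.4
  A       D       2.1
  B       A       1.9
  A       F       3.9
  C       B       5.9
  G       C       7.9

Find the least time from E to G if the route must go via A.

Best E to A: E → D → A costing 6.8
Shortest A→G: A → H → G = 3.1
Total via A: 6.8 + 3.1 = 9.9 min.

9.9 min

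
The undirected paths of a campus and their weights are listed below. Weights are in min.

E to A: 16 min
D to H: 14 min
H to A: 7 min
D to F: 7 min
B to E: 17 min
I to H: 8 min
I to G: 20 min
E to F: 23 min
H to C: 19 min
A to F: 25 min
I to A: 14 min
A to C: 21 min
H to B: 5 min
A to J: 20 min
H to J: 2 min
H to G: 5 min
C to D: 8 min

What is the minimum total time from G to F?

Settle nodes by increasing distance from G:
G: 0
H: 5  (via G)
J: 7  (via H)
B: 10  (via H)
A: 12  (via H)
I: 13  (via H)
D: 19  (via H)
C: 24  (via H)
F: 26  (via D)
Shortest route: G–H–D–F = 26 min.

26 min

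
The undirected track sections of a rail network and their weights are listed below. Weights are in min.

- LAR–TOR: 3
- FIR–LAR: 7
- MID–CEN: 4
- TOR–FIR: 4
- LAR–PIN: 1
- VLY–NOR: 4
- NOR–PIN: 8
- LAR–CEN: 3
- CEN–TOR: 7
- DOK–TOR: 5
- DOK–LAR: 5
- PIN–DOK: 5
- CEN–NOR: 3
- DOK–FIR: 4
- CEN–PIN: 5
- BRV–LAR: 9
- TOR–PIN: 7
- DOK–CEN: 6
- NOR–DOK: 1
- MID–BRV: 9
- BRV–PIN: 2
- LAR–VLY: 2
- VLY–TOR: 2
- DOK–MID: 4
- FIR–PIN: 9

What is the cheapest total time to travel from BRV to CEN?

6 min

Enumerating some paths:
BRV → PIN → LAR → CEN: 2+1+3 = 6
BRV → PIN → DOK → NOR → CEN: 2+5+1+3 = 11
BRV → PIN → CEN: 2+5 = 7
The minimum is 6 min via BRV → PIN → LAR → CEN.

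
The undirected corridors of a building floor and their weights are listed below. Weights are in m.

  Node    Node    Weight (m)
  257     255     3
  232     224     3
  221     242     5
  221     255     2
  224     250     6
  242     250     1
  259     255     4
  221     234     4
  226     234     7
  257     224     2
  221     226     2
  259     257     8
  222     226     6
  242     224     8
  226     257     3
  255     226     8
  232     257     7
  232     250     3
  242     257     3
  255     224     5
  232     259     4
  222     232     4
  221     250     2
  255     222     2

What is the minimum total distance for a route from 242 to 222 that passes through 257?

Best 242 to 257: 242 → 257 costing 3
Best 257 to 222: 257 → 255 → 222 costing 5
Total via 257: 3 + 5 = 8 m.

8 m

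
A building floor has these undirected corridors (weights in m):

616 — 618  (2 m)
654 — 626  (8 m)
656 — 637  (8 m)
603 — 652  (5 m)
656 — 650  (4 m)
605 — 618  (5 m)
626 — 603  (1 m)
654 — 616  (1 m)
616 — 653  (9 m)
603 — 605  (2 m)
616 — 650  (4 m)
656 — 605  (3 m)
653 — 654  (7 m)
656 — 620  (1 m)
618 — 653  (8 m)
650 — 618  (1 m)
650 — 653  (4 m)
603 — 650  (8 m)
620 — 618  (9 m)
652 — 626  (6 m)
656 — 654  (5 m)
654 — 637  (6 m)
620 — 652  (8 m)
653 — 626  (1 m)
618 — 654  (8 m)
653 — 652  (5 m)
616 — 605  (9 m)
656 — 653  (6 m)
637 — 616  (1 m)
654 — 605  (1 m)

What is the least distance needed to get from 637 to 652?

Candidate routes:
637 → 616 → 654 → 605 → 603 → 626 → 652: 1+1+1+2+1+6 = 12
637 → 616 → 654 → 605 → 603 → 626 → 653 → 652: 1+1+1+2+1+1+5 = 12
637 → 616 → 618 → 650 → 653 → 652: 1+2+1+4+5 = 13
637 → 616 → 654 → 605 → 603 → 652: 1+1+1+2+5 = 10
The minimum is 10 m via 637 → 616 → 654 → 605 → 603 → 652.

10 m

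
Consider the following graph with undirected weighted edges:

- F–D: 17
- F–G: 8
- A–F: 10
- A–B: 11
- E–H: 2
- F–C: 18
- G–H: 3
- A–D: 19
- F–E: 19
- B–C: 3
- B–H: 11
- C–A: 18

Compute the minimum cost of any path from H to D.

Shortest distances from H:
H: 0
E: 2  (via H)
G: 3  (via H)
B: 11  (via H)
F: 11  (via G)
C: 14  (via B)
A: 21  (via F)
D: 28  (via F)
Shortest route: H → G → F → D = 28.

28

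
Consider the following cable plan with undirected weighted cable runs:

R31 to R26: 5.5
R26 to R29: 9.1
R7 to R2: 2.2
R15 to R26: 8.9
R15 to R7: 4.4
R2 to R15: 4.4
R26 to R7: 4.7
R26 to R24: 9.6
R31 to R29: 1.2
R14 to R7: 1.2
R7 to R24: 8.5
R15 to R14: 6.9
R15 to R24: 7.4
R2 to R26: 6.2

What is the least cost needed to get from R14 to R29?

Candidate routes:
R14–R7–R26–R29: 1.2+4.7+9.1 = 15
R14–R7–R2–R26–R29: 1.2+2.2+6.2+9.1 = 18.7
R14–R7–R2–R26–R31–R29: 1.2+2.2+6.2+5.5+1.2 = 16.3
R14–R7–R26–R31–R29: 1.2+4.7+5.5+1.2 = 12.6
The minimum is 12.6 via R14–R7–R26–R31–R29.

12.6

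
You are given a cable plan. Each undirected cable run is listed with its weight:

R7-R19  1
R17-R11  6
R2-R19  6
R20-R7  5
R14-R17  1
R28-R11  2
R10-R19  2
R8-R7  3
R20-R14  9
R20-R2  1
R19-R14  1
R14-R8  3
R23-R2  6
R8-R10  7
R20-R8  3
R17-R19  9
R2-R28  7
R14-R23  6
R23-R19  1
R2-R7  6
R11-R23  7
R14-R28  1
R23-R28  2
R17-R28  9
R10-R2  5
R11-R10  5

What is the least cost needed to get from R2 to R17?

8

Running Dijkstra from R2:
R2: 0
R20: 1  (via R2)
R8: 4  (via R20)
R10: 5  (via R2)
R19: 6  (via R2)
R23: 6  (via R2)
R7: 6  (via R2)
R14: 7  (via R8)
R28: 7  (via R2)
R17: 8  (via R14)
Shortest route: R2–R20–R8–R14–R17 = 8.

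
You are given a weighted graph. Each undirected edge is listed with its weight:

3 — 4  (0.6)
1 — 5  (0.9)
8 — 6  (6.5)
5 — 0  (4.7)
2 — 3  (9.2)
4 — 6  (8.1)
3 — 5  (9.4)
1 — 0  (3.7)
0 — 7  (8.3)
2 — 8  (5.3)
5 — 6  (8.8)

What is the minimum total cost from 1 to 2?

Enumerating some paths:
1 → 5 → 3 → 2: 0.9+9.4+9.2 = 19.5
1 → 5 → 6 → 8 → 2: 0.9+8.8+6.5+5.3 = 21.5
Cheapest is 1 → 5 → 3 → 2 at 19.5.

19.5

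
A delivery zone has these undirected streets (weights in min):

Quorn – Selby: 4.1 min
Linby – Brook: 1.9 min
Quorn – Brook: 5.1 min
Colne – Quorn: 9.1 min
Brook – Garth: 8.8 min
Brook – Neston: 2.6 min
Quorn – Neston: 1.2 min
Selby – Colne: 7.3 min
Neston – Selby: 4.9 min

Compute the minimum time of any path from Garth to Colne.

Candidate routes:
Garth - Brook - Neston - Quorn - Colne: 8.8+2.6+1.2+9.1 = 21.7
Garth - Brook - Neston - Selby - Colne: 8.8+2.6+4.9+7.3 = 23.6
Garth - Brook - Neston - Quorn - Selby - Colne: 8.8+2.6+1.2+4.1+7.3 = 24
Garth - Brook - Quorn - Colne: 8.8+5.1+9.1 = 23
The minimum is 21.7 min via Garth - Brook - Neston - Quorn - Colne.

21.7 min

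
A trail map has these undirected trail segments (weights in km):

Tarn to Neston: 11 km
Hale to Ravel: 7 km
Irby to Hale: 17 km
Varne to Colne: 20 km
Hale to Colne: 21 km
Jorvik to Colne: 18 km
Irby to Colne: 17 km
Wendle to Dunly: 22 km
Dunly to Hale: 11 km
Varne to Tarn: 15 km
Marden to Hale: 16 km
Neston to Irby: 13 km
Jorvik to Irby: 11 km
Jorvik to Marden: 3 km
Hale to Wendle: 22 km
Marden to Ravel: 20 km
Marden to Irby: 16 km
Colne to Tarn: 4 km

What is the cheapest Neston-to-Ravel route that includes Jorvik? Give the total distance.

Shortest Neston→Jorvik: Neston → Irby → Jorvik = 24
Best Jorvik to Ravel: Jorvik → Marden → Ravel costing 23
Total via Jorvik: 24 + 23 = 47 km.

47 km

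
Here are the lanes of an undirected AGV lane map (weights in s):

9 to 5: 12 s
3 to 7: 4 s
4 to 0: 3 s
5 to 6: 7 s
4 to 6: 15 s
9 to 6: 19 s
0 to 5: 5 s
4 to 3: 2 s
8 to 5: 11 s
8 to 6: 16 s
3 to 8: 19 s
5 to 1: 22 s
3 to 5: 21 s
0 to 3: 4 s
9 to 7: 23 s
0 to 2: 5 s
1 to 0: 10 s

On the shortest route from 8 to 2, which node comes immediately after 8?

Enumerating some paths:
8 - 5 - 0 - 2: 11+5+5 = 21
8 - 3 - 0 - 2: 19+4+5 = 28
Cheapest is 8 - 5 - 0 - 2 at 21 s.
So from 8 the first move is to 5.

5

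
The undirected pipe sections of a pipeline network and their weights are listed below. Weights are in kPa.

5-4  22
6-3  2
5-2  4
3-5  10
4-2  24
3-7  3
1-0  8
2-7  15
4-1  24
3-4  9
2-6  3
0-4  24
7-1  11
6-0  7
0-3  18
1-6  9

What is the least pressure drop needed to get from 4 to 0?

Compare a few routes:
4–0: 24 = 24
4–3–6–0: 9+2+7 = 18
Cheapest is 4–3–6–0 at 18 kPa.

18 kPa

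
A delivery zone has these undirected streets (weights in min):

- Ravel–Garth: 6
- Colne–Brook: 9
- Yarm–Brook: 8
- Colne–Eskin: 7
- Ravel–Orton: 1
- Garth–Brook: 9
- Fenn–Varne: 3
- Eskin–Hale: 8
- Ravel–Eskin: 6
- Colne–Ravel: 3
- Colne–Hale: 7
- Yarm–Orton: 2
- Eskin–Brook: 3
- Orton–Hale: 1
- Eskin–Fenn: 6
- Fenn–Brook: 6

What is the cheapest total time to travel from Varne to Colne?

Candidate routes:
Varne → Fenn → Eskin → Ravel → Colne: 3+6+6+3 = 18
Varne → Fenn → Eskin → Colne: 3+6+7 = 16
Varne → Fenn → Brook → Colne: 3+6+9 = 18
Cheapest is Varne → Fenn → Eskin → Colne at 16 min.

16 min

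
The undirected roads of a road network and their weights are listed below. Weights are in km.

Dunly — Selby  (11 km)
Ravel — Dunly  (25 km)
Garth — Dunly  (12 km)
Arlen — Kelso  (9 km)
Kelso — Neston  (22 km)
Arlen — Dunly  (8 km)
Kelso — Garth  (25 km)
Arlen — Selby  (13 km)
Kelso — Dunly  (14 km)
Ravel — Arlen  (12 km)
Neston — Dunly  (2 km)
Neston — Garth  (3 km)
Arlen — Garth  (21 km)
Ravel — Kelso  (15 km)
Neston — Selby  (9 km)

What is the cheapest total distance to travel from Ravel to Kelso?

15 km

Compare a few routes:
Ravel–Kelso: 15 = 15
Ravel–Arlen–Kelso: 12+9 = 21
The minimum is 15 km via Ravel–Kelso.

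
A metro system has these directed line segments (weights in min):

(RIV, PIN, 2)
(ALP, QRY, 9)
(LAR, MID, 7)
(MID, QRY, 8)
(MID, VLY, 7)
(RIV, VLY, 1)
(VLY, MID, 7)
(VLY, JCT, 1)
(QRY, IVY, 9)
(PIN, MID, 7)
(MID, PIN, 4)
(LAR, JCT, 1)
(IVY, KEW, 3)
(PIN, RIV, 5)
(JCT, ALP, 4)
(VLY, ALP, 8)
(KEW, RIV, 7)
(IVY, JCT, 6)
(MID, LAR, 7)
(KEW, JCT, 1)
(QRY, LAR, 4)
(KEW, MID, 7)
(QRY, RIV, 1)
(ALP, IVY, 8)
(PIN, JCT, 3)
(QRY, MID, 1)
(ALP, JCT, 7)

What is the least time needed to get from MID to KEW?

Candidate routes:
MID–LAR–JCT–ALP–IVY–KEW: 7+1+4+8+3 = 23
MID–VLY–JCT–ALP–IVY–KEW: 7+1+4+8+3 = 23
MID–PIN–JCT–ALP–IVY–KEW: 4+3+4+8+3 = 22
MID–QRY–IVY–KEW: 8+9+3 = 20
The minimum is 20 min via MID–QRY–IVY–KEW.

20 min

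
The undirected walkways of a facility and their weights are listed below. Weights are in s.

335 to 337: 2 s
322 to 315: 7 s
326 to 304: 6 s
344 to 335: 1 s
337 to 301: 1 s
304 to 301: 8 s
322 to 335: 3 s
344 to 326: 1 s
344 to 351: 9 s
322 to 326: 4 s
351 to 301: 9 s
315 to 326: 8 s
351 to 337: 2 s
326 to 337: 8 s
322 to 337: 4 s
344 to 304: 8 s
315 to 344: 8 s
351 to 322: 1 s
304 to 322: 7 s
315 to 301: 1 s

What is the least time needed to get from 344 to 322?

4 s

Compare a few routes:
344–335–322: 1+3 = 4
344–335–337–351–322: 1+2+2+1 = 6
344–326–322: 1+4 = 5
The minimum is 4 s via 344–335–322.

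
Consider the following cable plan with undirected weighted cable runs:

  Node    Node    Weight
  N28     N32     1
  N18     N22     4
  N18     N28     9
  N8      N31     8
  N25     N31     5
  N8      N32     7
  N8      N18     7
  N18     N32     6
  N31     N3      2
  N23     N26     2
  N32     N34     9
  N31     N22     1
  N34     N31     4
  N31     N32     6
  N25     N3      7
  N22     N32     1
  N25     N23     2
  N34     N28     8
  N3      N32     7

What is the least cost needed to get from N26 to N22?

Candidate routes:
N26 - N23 - N25 - N31 - N22: 2+2+5+1 = 10
N26 - N23 - N25 - N3 - N31 - N22: 2+2+7+2+1 = 14
N26 - N23 - N25 - N31 - N32 - N22: 2+2+5+6+1 = 16
Cheapest is N26 - N23 - N25 - N31 - N22 at 10.

10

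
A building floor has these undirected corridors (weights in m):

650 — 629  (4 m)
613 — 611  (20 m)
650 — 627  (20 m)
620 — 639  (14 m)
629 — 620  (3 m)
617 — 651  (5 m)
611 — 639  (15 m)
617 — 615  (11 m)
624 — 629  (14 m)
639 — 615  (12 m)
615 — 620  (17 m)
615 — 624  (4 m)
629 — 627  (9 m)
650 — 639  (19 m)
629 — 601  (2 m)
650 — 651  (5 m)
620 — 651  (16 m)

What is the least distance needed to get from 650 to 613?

54 m

Enumerating some paths:
650–639–611–613: 19+15+20 = 54
650–629–620–639–611–613: 4+3+14+15+20 = 56
650–651–617–615–639–611–613: 5+5+11+12+15+20 = 68
650–629–624–615–639–611–613: 4+14+4+12+15+20 = 69
The minimum is 54 m via 650–639–611–613.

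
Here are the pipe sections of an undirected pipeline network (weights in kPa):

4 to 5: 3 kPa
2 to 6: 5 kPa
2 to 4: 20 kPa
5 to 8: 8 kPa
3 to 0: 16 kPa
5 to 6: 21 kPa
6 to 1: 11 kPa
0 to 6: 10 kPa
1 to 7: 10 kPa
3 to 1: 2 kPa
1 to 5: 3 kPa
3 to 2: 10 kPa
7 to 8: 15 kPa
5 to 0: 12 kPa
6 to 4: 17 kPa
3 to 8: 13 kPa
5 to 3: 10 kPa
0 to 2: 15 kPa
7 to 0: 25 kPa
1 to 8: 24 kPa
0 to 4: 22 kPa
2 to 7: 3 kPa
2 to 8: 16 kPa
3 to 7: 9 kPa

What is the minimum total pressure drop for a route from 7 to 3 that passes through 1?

Best 7 to 1: 7–1 costing 10
Shortest 1→3: 1–3 = 2
Total via 1: 10 + 2 = 12 kPa.

12 kPa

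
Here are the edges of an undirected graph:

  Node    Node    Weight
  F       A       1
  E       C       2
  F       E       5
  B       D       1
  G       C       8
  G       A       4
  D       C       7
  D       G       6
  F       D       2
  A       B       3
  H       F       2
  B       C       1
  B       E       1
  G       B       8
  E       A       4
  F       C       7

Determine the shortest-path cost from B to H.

Enumerating some paths:
B - E - A - F - H: 1+4+1+2 = 8
B - D - F - H: 1+2+2 = 5
B - A - F - H: 3+1+2 = 6
B - E - F - H: 1+5+2 = 8
The minimum is 5 via B - D - F - H.

5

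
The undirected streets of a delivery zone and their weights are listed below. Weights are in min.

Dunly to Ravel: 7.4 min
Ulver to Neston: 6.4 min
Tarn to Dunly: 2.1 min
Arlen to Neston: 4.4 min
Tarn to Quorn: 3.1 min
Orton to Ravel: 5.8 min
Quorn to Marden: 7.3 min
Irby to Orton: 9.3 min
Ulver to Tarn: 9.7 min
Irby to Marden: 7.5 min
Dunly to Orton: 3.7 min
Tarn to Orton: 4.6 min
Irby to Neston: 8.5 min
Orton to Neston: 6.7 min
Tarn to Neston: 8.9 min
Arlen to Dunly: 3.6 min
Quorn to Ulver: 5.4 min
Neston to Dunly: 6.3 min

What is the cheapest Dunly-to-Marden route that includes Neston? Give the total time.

22.3 min

Shortest Dunly→Neston: Dunly–Neston = 6.3
Shortest Neston→Marden: Neston–Irby–Marden = 16
Total via Neston: 6.3 + 16 = 22.3 min.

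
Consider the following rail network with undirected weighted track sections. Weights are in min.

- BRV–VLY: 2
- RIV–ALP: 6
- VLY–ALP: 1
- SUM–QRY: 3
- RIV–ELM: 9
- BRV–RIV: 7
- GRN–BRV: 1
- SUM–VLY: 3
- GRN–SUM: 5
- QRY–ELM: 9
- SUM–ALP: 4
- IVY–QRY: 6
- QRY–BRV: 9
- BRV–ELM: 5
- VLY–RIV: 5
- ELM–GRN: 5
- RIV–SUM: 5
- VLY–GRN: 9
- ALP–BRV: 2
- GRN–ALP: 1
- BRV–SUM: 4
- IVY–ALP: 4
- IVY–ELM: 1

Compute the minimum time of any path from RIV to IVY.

Running Dijkstra from RIV:
RIV: 0
VLY: 5  (via RIV)
SUM: 5  (via RIV)
ALP: 6  (via RIV)
BRV: 7  (via RIV)
GRN: 7  (via ALP)
QRY: 8  (via SUM)
ELM: 9  (via RIV)
IVY: 10  (via ALP)
Shortest route: RIV → ALP → IVY = 10 min.

10 min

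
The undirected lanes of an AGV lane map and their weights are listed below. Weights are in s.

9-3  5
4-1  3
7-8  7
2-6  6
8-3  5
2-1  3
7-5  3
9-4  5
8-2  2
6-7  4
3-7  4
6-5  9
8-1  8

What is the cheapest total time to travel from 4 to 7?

14 s

Candidate routes:
4–9–3–7: 5+5+4 = 14
4–1–2–8–7: 3+3+2+7 = 15
The minimum is 14 s via 4–9–3–7.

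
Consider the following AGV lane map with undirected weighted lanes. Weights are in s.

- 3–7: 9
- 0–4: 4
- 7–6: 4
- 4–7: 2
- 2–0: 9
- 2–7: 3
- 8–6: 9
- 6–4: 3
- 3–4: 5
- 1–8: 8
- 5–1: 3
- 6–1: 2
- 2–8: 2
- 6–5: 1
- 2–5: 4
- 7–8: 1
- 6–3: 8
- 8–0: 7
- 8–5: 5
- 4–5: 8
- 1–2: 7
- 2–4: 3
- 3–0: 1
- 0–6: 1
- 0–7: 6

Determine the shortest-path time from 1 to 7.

6 s

Settle nodes by increasing distance from 1:
1: 0
6: 2  (via 1)
0: 3  (via 6)
5: 3  (via 1)
3: 4  (via 0)
4: 5  (via 6)
7: 6  (via 6)
Shortest route: 1–6–7 = 6 s.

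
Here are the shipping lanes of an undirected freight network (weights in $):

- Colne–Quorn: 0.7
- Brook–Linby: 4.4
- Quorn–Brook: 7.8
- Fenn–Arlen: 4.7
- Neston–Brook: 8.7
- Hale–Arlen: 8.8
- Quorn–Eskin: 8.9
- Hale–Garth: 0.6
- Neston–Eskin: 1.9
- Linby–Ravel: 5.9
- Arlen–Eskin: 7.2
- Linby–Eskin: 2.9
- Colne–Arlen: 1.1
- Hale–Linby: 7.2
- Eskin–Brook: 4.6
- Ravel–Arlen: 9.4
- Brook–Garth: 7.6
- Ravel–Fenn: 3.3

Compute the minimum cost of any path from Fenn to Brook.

$13.6

Settle nodes by increasing distance from Fenn:
Fenn: 0
Ravel: 3.3  (via Fenn)
Arlen: 4.7  (via Fenn)
Colne: 5.8  (via Arlen)
Quorn: 6.5  (via Colne)
Linby: 9.2  (via Ravel)
Eskin: 11.9  (via Arlen)
Hale: 13.5  (via Arlen)
Brook: 13.6  (via Linby)
Shortest route: Fenn–Ravel–Linby–Brook = $13.6.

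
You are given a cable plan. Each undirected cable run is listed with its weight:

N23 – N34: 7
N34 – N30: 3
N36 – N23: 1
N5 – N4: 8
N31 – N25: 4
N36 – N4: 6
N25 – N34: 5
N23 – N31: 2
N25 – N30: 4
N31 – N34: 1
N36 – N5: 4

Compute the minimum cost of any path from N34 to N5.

8

Running Dijkstra from N34:
N34: 0
N31: 1  (via N34)
N30: 3  (via N34)
N23: 3  (via N31)
N36: 4  (via N23)
N25: 5  (via N34)
N5: 8  (via N36)
Shortest route: N34–N31–N23–N36–N5 = 8.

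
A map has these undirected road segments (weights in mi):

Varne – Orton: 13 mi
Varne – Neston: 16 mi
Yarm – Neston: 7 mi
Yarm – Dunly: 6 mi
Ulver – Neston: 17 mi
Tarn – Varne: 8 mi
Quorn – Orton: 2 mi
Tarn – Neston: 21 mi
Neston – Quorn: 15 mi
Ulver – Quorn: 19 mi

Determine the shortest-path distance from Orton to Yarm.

24 mi

Settle nodes by increasing distance from Orton:
Orton: 0
Quorn: 2  (via Orton)
Varne: 13  (via Orton)
Neston: 17  (via Quorn)
Tarn: 21  (via Varne)
Ulver: 21  (via Quorn)
Yarm: 24  (via Neston)
Shortest route: Orton → Quorn → Neston → Yarm = 24 mi.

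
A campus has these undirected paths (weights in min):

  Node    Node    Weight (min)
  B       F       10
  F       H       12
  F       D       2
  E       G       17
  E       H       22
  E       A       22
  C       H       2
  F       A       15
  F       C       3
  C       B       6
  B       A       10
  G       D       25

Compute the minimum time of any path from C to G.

Compare a few routes:
C → H → F → D → G: 2+12+2+25 = 41
C → B → F → D → G: 6+10+2+25 = 43
C → F → D → G: 3+2+25 = 30
C → H → E → G: 2+22+17 = 41
The minimum is 30 min via C → F → D → G.

30 min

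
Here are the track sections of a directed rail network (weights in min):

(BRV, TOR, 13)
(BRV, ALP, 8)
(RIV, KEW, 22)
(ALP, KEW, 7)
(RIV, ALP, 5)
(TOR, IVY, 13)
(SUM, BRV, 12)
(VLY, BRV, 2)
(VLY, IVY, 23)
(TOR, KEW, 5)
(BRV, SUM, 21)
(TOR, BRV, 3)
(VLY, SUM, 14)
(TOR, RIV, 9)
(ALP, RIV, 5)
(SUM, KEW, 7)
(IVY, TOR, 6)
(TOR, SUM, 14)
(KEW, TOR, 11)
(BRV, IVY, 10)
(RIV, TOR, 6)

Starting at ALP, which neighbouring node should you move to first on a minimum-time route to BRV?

RIV

Enumerating some paths:
ALP → RIV → TOR → BRV: 5+6+3 = 14
ALP → KEW → TOR → BRV: 7+11+3 = 21
Cheapest is ALP → RIV → TOR → BRV at 14 min.
So from ALP the first move is to RIV.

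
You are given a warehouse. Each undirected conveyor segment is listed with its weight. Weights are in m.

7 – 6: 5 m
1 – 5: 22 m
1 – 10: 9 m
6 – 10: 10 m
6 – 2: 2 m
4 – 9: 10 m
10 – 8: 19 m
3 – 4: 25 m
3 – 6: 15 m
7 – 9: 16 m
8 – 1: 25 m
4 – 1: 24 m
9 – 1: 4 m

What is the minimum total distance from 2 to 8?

Settle nodes by increasing distance from 2:
2: 0
6: 2  (via 2)
7: 7  (via 6)
10: 12  (via 6)
3: 17  (via 6)
1: 21  (via 10)
9: 23  (via 7)
8: 31  (via 10)
Shortest route: 2–6–10–8 = 31 m.

31 m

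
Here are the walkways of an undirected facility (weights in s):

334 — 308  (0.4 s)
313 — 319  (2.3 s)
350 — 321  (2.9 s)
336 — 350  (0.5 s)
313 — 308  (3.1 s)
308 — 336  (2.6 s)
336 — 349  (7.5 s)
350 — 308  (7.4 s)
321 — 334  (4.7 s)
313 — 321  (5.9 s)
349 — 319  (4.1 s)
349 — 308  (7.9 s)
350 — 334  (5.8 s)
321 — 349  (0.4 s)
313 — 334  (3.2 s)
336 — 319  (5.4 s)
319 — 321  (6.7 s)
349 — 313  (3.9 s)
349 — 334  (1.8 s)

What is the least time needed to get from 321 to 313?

Enumerating some paths:
321–313: 5.9 = 5.9
321–349–334–308–313: 0.4+1.8+0.4+3.1 = 5.7
321–349–313: 0.4+3.9 = 4.3
321–349–334–313: 0.4+1.8+3.2 = 5.4
Cheapest is 321–349–313 at 4.3 s.

4.3 s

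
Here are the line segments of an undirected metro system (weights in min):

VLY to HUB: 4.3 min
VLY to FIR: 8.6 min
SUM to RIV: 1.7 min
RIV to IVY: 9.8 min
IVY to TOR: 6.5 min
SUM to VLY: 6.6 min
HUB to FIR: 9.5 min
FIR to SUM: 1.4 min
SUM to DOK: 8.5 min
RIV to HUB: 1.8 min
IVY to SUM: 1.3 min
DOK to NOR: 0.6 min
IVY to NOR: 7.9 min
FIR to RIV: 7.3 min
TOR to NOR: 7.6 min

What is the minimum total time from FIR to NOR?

Settle nodes by increasing distance from FIR:
FIR: 0
SUM: 1.4  (via FIR)
IVY: 2.7  (via SUM)
RIV: 3.1  (via SUM)
HUB: 4.9  (via RIV)
VLY: 8  (via SUM)
TOR: 9.2  (via IVY)
DOK: 9.9  (via SUM)
NOR: 10.5  (via DOK)
Shortest route: FIR–SUM–DOK–NOR = 10.5 min.

10.5 min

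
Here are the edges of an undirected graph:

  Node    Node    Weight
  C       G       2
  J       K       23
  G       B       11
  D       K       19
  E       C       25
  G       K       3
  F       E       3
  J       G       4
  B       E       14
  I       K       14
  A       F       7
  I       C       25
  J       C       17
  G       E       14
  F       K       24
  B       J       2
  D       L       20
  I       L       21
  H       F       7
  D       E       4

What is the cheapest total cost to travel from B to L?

Settle nodes by increasing distance from B:
B: 0
J: 2  (via B)
G: 6  (via J)
C: 8  (via G)
K: 9  (via G)
E: 14  (via B)
F: 17  (via E)
D: 18  (via E)
I: 23  (via K)
A: 24  (via F)
H: 24  (via F)
L: 38  (via D)
Shortest route: B–E–D–L = 38.

38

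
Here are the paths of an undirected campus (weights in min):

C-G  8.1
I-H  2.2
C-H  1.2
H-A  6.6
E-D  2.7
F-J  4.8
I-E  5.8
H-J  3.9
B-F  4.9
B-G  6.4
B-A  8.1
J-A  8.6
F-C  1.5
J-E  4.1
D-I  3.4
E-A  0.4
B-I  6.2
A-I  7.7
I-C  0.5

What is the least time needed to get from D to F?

Candidate routes:
D–E–I–C–F: 2.7+5.8+0.5+1.5 = 10.5
D–I–H–C–F: 3.4+2.2+1.2+1.5 = 8.3
D–I–C–F: 3.4+0.5+1.5 = 5.4
The minimum is 5.4 min via D–I–C–F.

5.4 min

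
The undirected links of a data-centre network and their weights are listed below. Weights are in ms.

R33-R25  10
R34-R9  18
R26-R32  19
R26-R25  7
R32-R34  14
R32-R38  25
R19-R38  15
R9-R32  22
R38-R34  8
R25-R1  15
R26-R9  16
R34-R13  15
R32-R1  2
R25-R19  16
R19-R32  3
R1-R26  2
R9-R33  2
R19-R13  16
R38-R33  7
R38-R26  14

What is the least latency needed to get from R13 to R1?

21 ms

Compare a few routes:
R13 → R34 → R32 → R1: 15+14+2 = 31
R13 → R19 → R32 → R1: 16+3+2 = 21
Cheapest is R13 → R19 → R32 → R1 at 21 ms.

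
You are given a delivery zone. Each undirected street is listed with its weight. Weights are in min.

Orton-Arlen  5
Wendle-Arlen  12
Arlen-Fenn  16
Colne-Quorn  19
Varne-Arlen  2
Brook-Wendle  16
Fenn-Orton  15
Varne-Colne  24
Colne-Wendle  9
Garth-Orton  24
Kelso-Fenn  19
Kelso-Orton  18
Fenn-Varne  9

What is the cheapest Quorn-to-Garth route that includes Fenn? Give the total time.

Best Quorn to Fenn: Quorn → Colne → Wendle → Arlen → Varne → Fenn costing 51
Best Fenn to Garth: Fenn → Orton → Garth costing 39
Total via Fenn: 51 + 39 = 90 min.

90 min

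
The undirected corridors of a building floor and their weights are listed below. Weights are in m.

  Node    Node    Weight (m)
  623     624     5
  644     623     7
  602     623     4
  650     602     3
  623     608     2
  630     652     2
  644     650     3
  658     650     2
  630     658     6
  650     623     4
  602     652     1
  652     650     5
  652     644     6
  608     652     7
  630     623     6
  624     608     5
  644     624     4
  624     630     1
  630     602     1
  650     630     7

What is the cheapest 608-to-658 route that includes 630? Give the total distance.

Best 608 to 630: 608 → 624 → 630 costing 6
Best 630 to 658: 630 → 658 costing 6
Total via 630: 6 + 6 = 12 m.

12 m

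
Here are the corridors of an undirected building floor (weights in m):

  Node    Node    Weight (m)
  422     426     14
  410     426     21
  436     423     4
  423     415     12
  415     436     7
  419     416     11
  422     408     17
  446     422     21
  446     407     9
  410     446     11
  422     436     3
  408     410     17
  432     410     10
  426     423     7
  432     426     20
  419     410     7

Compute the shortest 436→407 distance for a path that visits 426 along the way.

Best 436 to 426: 436–423–426 costing 11
Best 426 to 407: 426–410–446–407 costing 41
Total via 426: 11 + 41 = 52 m.

52 m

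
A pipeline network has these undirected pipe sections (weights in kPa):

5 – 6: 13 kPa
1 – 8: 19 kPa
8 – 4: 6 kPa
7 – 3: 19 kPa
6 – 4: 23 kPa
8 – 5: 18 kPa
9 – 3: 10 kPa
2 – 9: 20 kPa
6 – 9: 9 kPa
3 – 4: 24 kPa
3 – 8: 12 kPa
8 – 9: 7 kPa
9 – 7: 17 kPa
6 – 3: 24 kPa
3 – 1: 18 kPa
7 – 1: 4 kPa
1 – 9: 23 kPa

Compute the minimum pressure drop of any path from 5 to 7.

39 kPa

Compare a few routes:
5–6–9–7: 13+9+17 = 39
5–8–1–7: 18+19+4 = 41
Cheapest is 5–6–9–7 at 39 kPa.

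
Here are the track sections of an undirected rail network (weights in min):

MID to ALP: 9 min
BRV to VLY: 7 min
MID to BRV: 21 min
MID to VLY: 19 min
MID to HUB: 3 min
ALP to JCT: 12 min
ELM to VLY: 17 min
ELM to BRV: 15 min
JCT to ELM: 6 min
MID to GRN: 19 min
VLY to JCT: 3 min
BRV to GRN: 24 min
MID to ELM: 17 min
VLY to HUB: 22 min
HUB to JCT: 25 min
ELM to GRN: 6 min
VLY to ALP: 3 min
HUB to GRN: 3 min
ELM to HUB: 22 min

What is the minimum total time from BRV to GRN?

21 min

Settle nodes by increasing distance from BRV:
BRV: 0
VLY: 7  (via BRV)
ALP: 10  (via VLY)
JCT: 10  (via VLY)
ELM: 15  (via BRV)
MID: 19  (via ALP)
GRN: 21  (via ELM)
Shortest route: BRV–ELM–GRN = 21 min.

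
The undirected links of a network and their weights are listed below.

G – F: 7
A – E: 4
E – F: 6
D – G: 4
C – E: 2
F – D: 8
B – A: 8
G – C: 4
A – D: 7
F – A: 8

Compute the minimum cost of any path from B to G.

Compare a few routes:
B - A - E - C - G: 8+4+2+4 = 18
B - A - F - G: 8+8+7 = 23
B - A - D - G: 8+7+4 = 19
Cheapest is B - A - E - C - G at 18.

18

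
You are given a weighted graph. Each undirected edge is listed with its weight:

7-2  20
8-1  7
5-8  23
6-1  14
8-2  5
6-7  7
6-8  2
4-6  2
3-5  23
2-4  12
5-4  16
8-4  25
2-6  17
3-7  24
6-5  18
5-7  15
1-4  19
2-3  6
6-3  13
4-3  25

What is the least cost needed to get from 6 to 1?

9

Running Dijkstra from 6:
6: 0
4: 2  (via 6)
8: 2  (via 6)
2: 7  (via 8)
7: 7  (via 6)
1: 9  (via 8)
Shortest route: 6 → 8 → 1 = 9.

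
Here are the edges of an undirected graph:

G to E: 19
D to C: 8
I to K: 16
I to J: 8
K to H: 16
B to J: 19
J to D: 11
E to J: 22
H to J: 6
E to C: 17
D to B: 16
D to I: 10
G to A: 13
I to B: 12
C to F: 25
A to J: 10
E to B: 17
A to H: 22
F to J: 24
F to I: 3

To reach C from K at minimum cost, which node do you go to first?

I

Enumerating some paths:
K - H - J - D - C: 16+6+11+8 = 41
K - I - D - C: 16+10+8 = 34
K - I - J - D - C: 16+8+11+8 = 43
The minimum is 34 via K - I - D - C.
So from K the first move is to I.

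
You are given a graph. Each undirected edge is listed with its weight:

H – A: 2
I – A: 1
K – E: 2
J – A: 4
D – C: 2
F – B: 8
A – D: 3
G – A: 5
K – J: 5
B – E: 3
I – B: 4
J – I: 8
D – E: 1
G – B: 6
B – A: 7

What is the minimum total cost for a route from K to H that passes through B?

12

Best K to B: K → E → B costing 5
Best B to H: B → I → A → H costing 7
Total via B: 5 + 7 = 12.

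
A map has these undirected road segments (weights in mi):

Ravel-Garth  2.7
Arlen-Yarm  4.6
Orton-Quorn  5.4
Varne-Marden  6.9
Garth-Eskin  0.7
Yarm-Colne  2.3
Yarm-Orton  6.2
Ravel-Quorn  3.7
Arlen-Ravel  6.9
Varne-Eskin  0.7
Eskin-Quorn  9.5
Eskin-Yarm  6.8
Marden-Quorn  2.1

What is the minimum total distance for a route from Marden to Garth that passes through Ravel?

Shortest Marden→Ravel: Marden → Quorn → Ravel = 5.8
Best Ravel to Garth: Ravel → Garth costing 2.7
Total via Ravel: 5.8 + 2.7 = 8.5 mi.

8.5 mi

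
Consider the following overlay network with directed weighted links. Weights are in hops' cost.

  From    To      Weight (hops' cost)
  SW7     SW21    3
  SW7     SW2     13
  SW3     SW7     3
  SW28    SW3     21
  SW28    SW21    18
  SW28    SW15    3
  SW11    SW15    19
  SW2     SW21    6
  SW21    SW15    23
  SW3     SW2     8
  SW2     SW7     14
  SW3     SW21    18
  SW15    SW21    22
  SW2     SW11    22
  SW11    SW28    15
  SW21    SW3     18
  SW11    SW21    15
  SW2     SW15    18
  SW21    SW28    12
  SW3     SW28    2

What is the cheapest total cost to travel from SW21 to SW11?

48 hops' cost

Compare a few routes:
SW21 - SW3 - SW7 - SW2 - SW11: 18+3+13+22 = 56
SW21 - SW28 - SW3 - SW2 - SW11: 12+21+8+22 = 63
SW21 - SW3 - SW2 - SW11: 18+8+22 = 48
Cheapest is SW21 - SW3 - SW2 - SW11 at 48 hops' cost.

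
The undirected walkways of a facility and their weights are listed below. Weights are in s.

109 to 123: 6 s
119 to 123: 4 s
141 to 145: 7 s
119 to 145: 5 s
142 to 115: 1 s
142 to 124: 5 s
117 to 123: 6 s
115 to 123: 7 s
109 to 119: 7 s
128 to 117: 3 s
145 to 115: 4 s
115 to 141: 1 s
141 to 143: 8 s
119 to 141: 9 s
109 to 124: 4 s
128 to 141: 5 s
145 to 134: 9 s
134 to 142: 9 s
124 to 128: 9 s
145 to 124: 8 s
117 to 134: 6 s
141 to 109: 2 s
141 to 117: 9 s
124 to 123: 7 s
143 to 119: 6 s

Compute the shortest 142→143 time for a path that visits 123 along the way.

Best 142 to 123: 142–115–123 costing 8
Shortest 123→143: 123–119–143 = 10
Total via 123: 8 + 10 = 18 s.

18 s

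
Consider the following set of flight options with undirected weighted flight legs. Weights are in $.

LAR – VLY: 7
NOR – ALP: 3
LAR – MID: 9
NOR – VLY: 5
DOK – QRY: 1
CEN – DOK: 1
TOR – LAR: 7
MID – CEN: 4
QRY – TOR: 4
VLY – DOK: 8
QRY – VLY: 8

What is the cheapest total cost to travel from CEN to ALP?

Enumerating some paths:
CEN → DOK → QRY → TOR → LAR → VLY → NOR → ALP: 1+1+4+7+7+5+3 = 28
CEN → DOK → VLY → NOR → ALP: 1+8+5+3 = 17
CEN → DOK → QRY → VLY → NOR → ALP: 1+1+8+5+3 = 18
CEN → MID → LAR → VLY → NOR → ALP: 4+9+7+5+3 = 28
Cheapest is CEN → DOK → VLY → NOR → ALP at $17.

$17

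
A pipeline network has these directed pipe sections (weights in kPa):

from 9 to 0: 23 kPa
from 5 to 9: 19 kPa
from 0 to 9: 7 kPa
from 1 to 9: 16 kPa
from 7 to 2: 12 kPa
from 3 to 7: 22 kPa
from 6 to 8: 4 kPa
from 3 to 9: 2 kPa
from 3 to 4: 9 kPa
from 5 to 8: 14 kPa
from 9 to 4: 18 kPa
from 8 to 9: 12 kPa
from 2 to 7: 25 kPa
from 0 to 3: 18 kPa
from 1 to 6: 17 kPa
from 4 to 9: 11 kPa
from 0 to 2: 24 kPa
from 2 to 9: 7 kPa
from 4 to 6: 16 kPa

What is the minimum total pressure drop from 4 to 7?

Running Dijkstra from 4:
4: 0
9: 11  (via 4)
6: 16  (via 4)
8: 20  (via 6)
0: 34  (via 9)
3: 52  (via 0)
2: 58  (via 0)
7: 74  (via 3)
Shortest route: 4 → 9 → 0 → 3 → 7 = 74 kPa.

74 kPa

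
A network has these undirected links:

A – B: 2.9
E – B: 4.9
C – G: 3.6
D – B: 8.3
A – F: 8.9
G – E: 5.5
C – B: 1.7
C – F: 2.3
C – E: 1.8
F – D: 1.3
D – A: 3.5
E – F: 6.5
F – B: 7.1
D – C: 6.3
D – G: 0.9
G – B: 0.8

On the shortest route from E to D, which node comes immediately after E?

C

Candidate routes:
E–C–B–G–D: 1.8+1.7+0.8+0.9 = 5.2
E–C–G–D: 1.8+3.6+0.9 = 6.3
E–C–F–D: 1.8+2.3+1.3 = 5.4
The minimum is 5.2 via E–C–B–G–D.
So from E the first move is to C.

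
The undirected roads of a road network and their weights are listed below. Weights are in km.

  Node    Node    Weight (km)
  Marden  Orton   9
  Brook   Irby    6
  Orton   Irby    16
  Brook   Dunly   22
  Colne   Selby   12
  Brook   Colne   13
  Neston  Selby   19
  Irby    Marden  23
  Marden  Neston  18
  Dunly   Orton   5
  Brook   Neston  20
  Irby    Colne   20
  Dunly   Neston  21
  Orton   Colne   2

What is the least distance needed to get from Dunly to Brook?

Running Dijkstra from Dunly:
Dunly: 0
Orton: 5  (via Dunly)
Colne: 7  (via Orton)
Marden: 14  (via Orton)
Selby: 19  (via Colne)
Brook: 20  (via Colne)
Shortest route: Dunly → Orton → Colne → Brook = 20 km.

20 km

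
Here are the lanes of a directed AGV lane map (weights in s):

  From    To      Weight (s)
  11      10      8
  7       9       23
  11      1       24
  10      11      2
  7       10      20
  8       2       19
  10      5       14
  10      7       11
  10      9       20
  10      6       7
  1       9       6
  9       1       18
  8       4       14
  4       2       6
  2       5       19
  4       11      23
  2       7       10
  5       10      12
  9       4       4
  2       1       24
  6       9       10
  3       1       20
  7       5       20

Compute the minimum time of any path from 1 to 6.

Settle nodes by increasing distance from 1:
1: 0
9: 6  (via 1)
4: 10  (via 9)
2: 16  (via 4)
7: 26  (via 2)
11: 33  (via 4)
5: 35  (via 2)
10: 41  (via 11)
6: 48  (via 10)
Shortest route: 1–9–4–11–10–6 = 48 s.

48 s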